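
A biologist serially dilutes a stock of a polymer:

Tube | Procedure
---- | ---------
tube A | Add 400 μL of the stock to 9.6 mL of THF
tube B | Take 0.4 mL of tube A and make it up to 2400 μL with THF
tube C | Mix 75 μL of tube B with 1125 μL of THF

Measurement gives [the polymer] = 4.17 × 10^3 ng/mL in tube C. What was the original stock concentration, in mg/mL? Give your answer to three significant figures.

10.0 mg/mL

Step 1: 400 μL + 9.6 mL = 10000 μL total → factor 10000/400 = 25
Step 2: 0.4 mL brought to 2400 μL → factor 2.4/0.4 = 6
Step 3: 75 μL + 1125 μL = 1200 μL total → factor 1200/75 = 16
Overall dilution factor = 25 × 6 × 16 = 2400
Stock = 4.17 × 10^3 ng/mL × 2400 = 1.001 × 10^7 ng/mL = 10.0 mg/mL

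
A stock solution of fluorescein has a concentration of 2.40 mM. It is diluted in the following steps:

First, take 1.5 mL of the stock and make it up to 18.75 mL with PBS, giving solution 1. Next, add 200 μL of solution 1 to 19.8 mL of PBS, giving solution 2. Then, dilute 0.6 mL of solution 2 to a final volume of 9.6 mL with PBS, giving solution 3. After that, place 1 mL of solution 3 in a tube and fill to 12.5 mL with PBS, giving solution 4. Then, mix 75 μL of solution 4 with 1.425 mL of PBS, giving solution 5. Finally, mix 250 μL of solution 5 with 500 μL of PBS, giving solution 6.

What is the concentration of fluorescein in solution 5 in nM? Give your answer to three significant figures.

Step 1: 1.5 mL brought to 18.75 mL → factor 18.75/1.5 = 12.5
Step 2: 200 μL + 19.8 mL = 20000 μL total → factor 20000/200 = 100
Step 3: 0.6 mL brought to 9.6 mL → factor 9.6/0.6 = 16
Step 4: 1 mL brought to 12.5 mL → factor 12.5/1 = 12.5
Step 5: 75 μL + 1.425 mL = 1500 μL total → factor 1500/75 = 20
Dilution factor through solution 5 = 12.5 × 100 × 16 × 12.5 × 20 = 5 × 10^6
[solution 5] = 2.40 mM / 5 × 10^6 = 4.800 × 10^-7 mM = 0.480 nM

0.480 nM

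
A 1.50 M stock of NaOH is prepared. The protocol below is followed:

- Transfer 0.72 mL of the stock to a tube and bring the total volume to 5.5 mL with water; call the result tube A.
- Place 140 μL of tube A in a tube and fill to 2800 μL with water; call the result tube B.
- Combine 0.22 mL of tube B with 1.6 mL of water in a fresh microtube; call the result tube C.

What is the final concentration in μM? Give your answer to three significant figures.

Step 1: 0.72 mL brought to 5.5 mL → factor 5.5/0.72 = 7.6389
Step 2: 140 μL brought to 2800 μL → factor 2800/140 = 20
Step 3: 0.22 mL + 1.6 mL = 1.82 mL total → factor 1.82/0.22 = 8.2727
Overall dilution factor = 7.6389 × 20 × 8.2727 = 1263.9
Final = 1.50 M / 1263.9 = 0.001187 M = 1.19 × 10^3 μM

1.19 × 10^3 μM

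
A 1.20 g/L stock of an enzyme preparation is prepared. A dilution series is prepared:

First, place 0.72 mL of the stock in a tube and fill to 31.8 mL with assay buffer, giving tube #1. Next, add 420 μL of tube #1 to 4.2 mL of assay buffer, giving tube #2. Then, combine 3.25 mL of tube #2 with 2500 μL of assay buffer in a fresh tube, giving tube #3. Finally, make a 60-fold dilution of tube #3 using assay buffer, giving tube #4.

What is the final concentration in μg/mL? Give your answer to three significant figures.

0.0233 μg/mL

Step 1: 0.72 mL brought to 31.8 mL → factor 31.8/0.72 = 44.167
Step 2: 420 μL + 4.2 mL = 4620 μL total → factor 4620/420 = 11
Step 3: 3.25 mL + 2500 μL = 5.75 mL total → factor 5.75/3.25 = 1.7692
Step 4: 60-fold → factor 60
Overall dilution factor = 44.167 × 11 × 1.7692 × 60 = 51573
Final = 1.20 g/L / 51573 = 2.327 × 10^-5 g/L = 0.0233 μg/mL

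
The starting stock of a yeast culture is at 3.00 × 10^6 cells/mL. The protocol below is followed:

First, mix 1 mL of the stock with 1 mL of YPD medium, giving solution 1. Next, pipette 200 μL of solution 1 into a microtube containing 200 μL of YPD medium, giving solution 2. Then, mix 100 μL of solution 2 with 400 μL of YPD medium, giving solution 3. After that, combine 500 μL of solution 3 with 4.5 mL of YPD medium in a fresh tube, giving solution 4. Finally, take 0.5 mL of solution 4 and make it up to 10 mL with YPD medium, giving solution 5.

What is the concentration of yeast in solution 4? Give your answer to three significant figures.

Step 1: 1 mL + 1 mL = 2 mL total → factor 2/1 = 2
Step 2: 200 μL + 200 μL = 400 μL total → factor 400/200 = 2
Step 3: 100 μL + 400 μL = 500 μL total → factor 500/100 = 5
Step 4: 500 μL + 4.5 mL = 5000 μL total → factor 5000/500 = 10
Dilution factor through solution 4 = 2 × 2 × 5 × 10 = 200
[solution 4] = 3.00 × 10^6 cells/mL / 200 = 1.50 × 10^4 cells/mL

1.50 × 10^4 cells/mL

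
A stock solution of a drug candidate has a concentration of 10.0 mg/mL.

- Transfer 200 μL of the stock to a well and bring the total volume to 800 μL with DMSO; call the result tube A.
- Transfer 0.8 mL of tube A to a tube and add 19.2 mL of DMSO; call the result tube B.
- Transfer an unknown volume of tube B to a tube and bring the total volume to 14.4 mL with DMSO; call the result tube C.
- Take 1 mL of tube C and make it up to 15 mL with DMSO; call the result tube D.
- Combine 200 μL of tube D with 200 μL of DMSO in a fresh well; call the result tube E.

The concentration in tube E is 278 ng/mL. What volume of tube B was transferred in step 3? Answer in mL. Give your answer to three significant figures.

1.20 mL

Step 1: 200 μL brought to 800 μL → factor 800/200 = 4
Step 2: 0.8 mL + 19.2 mL = 20 mL total → factor 20/0.8 = 25
Step 3: v brought to 14.4 mL → factor = 14.4 mL/v
Step 4: 1 mL brought to 15 mL → factor 15/1 = 15
Step 5: 200 μL + 200 μL = 400 μL total → factor 400/200 = 2
Product of known-step factors = 3000
Overall factor = 10.0 mg/mL / (278 ng/mL) = 35971
Step-3 factor = 35971 / 3000 = 11.99
v = 14.4 mL / 11.99 = 1.20 mL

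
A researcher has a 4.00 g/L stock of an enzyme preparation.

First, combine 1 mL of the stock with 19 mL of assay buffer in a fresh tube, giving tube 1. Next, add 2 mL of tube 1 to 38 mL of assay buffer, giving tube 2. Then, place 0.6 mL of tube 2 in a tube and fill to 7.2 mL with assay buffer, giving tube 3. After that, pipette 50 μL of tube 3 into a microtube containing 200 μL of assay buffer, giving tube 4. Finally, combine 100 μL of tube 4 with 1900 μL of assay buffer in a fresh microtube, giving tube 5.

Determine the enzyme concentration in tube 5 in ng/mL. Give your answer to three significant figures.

8.33 ng/mL

Step 1: 1 mL + 19 mL = 20 mL total → factor 20/1 = 20
Step 2: 2 mL + 38 mL = 40 mL total → factor 40/2 = 20
Step 3: 0.6 mL brought to 7.2 mL → factor 7.2/0.6 = 12
Step 4: 50 μL + 200 μL = 250 μL total → factor 250/50 = 5
Step 5: 100 μL + 1900 μL = 2000 μL total → factor 2000/100 = 20
Overall dilution factor = 20 × 20 × 12 × 5 × 20 = 4.8 × 10^5
Final = 4.00 g/L / 4.8 × 10^5 = 8.333 × 10^-6 g/L = 8.33 ng/mL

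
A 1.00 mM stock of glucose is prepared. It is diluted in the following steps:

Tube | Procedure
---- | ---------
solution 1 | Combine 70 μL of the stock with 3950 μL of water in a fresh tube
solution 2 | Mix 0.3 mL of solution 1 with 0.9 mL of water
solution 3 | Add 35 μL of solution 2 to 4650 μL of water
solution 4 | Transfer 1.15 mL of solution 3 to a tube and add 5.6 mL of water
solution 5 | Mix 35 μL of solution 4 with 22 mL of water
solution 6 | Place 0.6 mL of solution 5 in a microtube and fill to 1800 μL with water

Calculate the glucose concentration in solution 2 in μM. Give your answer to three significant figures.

4.35 μM

Step 1: 70 μL + 3950 μL = 4020 μL total → factor 4020/70 = 57.429
Step 2: 0.3 mL + 0.9 mL = 1.2 mL total → factor 1.2/0.3 = 4
Dilution factor through solution 2 = 57.429 × 4 = 229.71
[solution 2] = 1.00 mM / 229.71 = 0.004353 mM = 4.35 μM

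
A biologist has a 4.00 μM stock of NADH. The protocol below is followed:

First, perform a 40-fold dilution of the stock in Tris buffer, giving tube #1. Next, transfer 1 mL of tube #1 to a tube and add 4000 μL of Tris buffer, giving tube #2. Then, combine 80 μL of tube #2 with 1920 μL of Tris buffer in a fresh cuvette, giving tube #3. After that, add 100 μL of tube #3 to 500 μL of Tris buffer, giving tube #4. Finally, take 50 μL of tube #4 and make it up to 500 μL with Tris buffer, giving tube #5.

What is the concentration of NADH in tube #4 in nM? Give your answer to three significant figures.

Step 1: 40-fold → factor 40
Step 2: 1 mL + 4000 μL = 5 mL total → factor 5/1 = 5
Step 3: 80 μL + 1920 μL = 2000 μL total → factor 2000/80 = 25
Step 4: 100 μL + 500 μL = 600 μL total → factor 600/100 = 6
Dilution factor through tube #4 = 40 × 5 × 25 × 6 = 30000
[tube #4] = 4.00 μM / 30000 = 0.0001333 μM = 0.133 nM

0.133 nM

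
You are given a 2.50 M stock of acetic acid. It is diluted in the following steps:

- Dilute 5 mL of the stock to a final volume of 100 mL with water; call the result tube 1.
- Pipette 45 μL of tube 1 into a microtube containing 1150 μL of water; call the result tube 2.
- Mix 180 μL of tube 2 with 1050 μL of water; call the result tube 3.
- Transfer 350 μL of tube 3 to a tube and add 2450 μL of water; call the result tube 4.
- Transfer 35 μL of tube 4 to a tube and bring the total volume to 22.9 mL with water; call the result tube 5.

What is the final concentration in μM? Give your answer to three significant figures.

0.132 μM

Step 1: 5 mL brought to 100 mL → factor 100/5 = 20
Step 2: 45 μL + 1150 μL = 1195 μL total → factor 1195/45 = 26.556
Step 3: 180 μL + 1050 μL = 1230 μL total → factor 1230/180 = 6.8333
Step 4: 350 μL + 2450 μL = 2800 μL total → factor 2800/350 = 8
Step 5: 35 μL brought to 22.9 mL → factor 22900/35 = 654.29
Overall dilution factor = 20 × 26.556 × 6.8333 × 8 × 654.29 = 1.8997 × 10^7
Final = 2.50 M / 1.8997 × 10^7 = 1.316 × 10^-7 M = 0.132 μM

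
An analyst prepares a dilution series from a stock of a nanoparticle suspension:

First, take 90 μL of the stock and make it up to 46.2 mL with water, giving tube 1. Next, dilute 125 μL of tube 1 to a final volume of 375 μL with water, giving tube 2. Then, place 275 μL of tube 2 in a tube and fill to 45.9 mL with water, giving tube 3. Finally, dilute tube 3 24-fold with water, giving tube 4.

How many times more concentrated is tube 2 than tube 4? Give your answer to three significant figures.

4.01 × 10^3

Step 1: 90 μL brought to 46.2 mL → factor 46200/90 = 513.33
Step 2: 125 μL brought to 375 μL → factor 375/125 = 3
Step 3: 275 μL brought to 45.9 mL → factor 45900/275 = 166.91
Step 4: 24-fold → factor 24
Dilution factor to tube 2 = 1540; to tube 4 = 6.169 × 10^6
[tube 2]/[tube 4] = (factor to tube 4)/(factor to tube 2) = 6.169 × 10^6/1540 = 4.01 × 10^3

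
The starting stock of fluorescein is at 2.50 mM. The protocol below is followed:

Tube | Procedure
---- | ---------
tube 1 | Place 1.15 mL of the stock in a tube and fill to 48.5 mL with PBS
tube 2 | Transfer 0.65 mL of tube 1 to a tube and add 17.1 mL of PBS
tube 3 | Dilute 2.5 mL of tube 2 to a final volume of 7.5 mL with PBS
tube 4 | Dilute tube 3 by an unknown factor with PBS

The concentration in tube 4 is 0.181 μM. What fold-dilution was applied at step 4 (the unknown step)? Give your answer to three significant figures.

Step 1: 1.15 mL brought to 48.5 mL → factor 48.5/1.15 = 42.174
Step 2: 0.65 mL + 17.1 mL = 17.75 mL total → factor 17.75/0.65 = 27.308
Step 3: 2.5 mL brought to 7.5 mL → factor 7.5/2.5 = 3
Step 4: unknown factor x
Product of known-step factors = 3455
Overall factor = 2.50 mM / (0.181 μM) = 13812
x = 13812 / 3455 = 4.00

4.00-fold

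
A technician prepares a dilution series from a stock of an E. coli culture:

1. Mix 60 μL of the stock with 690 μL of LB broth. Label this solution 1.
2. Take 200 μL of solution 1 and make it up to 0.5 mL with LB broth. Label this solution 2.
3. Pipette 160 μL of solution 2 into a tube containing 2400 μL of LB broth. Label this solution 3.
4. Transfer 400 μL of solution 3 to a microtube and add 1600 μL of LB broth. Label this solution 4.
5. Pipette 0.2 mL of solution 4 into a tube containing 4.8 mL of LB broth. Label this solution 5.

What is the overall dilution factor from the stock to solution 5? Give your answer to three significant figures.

6.25 × 10^4

Step 1: 60 μL + 690 μL = 750 μL total → factor 750/60 = 12.5
Step 2: 200 μL brought to 0.5 mL → factor 500/200 = 2.5
Step 3: 160 μL + 2400 μL = 2560 μL total → factor 2560/160 = 16
Step 4: 400 μL + 1600 μL = 2000 μL total → factor 2000/400 = 5
Step 5: 0.2 mL + 4.8 mL = 5 mL total → factor 5/0.2 = 25
Overall dilution factor = 12.5 × 2.5 × 16 × 5 × 25 = 62500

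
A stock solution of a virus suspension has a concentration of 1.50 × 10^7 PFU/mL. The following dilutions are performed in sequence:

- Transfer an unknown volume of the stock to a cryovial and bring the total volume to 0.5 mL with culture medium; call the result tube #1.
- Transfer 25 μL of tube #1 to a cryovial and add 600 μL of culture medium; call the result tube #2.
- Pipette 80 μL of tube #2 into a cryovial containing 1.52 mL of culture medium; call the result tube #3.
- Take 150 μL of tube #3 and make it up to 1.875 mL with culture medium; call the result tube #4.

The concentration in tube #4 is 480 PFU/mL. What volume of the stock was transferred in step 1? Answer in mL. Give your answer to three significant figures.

Step 1: v brought to 0.5 mL → factor = 0.5 mL/v
Step 2: 25 μL + 600 μL = 625 μL total → factor 625/25 = 25
Step 3: 80 μL + 1.52 mL = 1600 μL total → factor 1600/80 = 20
Step 4: 150 μL brought to 1.875 mL → factor 1875/150 = 12.5
Product of known-step factors = 6250
Overall factor = 1.50 × 10^7 PFU/mL / (480 PFU/mL) = 31250
Step-1 factor = 31250 / 6250 = 5
v = 0.5 mL / 5 = 0.100 mL

0.100 mL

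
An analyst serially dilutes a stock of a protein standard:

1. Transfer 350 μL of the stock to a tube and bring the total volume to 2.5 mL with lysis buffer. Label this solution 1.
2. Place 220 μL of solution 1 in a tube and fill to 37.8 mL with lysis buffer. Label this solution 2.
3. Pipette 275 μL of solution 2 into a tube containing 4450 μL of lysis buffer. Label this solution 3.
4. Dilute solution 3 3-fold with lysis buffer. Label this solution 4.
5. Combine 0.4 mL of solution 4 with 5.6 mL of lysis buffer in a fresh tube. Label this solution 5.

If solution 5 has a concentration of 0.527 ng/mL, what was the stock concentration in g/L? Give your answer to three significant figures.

0.500 g/L

Step 1: 350 μL brought to 2.5 mL → factor 2500/350 = 7.1429
Step 2: 220 μL brought to 37.8 mL → factor 37800/220 = 171.82
Step 3: 275 μL + 4450 μL = 4725 μL total → factor 4725/275 = 17.182
Step 4: 3-fold → factor 3
Step 5: 0.4 mL + 5.6 mL = 6 mL total → factor 6/0.4 = 15
Overall dilution factor = 7.1429 × 171.82 × 17.182 × 3 × 15 = 9.489 × 10^5
Stock = 0.527 ng/mL × 9.489 × 10^5 = 5.001 × 10^5 ng/mL = 0.500 g/L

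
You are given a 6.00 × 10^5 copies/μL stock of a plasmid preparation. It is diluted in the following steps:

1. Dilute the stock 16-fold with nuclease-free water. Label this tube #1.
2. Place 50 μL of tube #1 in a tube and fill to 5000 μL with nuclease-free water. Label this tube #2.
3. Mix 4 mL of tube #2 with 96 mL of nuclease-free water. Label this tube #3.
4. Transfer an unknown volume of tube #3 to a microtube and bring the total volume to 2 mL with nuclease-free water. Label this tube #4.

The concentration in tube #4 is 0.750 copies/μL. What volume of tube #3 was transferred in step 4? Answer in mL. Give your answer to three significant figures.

0.100 mL

Step 1: 16-fold → factor 16
Step 2: 50 μL brought to 5000 μL → factor 5000/50 = 100
Step 3: 4 mL + 96 mL = 100 mL total → factor 100/4 = 25
Step 4: v brought to 2 mL → factor = 2 mL/v
Product of known-step factors = 40000
Overall factor = 6.00 × 10^5 copies/μL / (0.750 copies/μL) = 8 × 10^5
Step-4 factor = 8 × 10^5 / 40000 = 20
v = 2 mL / 20 = 0.100 mL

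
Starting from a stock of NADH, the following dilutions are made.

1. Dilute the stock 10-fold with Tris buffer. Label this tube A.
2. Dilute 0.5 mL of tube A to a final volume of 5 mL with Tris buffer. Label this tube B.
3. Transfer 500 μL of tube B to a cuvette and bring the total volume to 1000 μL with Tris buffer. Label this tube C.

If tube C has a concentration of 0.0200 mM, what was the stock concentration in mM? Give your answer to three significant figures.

4.00 mM

Step 1: 10-fold → factor 10
Step 2: 0.5 mL brought to 5 mL → factor 5/0.5 = 10
Step 3: 500 μL brought to 1000 μL → factor 1000/500 = 2
Overall dilution factor = 10 × 10 × 2 = 200
Stock = 0.0200 mM × 200 = 4.00 mM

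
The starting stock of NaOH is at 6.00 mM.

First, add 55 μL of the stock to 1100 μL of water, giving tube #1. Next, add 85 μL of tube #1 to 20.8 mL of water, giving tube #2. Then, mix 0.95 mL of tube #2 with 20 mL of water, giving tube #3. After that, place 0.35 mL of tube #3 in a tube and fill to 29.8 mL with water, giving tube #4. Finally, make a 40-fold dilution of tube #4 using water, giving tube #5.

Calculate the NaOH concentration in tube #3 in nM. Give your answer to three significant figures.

52.7 nM

Step 1: 55 μL + 1100 μL = 1155 μL total → factor 1155/55 = 21
Step 2: 85 μL + 20.8 mL = 20885 μL total → factor 20885/85 = 245.71
Step 3: 0.95 mL + 20 mL = 20.95 mL total → factor 20.95/0.95 = 22.053
Dilution factor through tube #3 = 21 × 245.71 × 22.053 = 1.1379 × 10^5
[tube #3] = 6.00 mM / 1.1379 × 10^5 = 5.273 × 10^-5 mM = 52.7 nM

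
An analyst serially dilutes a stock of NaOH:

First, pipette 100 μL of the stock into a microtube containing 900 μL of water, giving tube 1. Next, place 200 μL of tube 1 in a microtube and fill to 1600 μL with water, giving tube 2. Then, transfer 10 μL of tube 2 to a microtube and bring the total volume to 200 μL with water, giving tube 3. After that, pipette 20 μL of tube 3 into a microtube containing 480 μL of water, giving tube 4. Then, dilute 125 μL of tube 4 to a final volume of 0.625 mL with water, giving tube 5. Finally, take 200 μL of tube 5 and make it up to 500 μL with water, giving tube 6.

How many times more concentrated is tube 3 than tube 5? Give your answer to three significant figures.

125

Step 1: 100 μL + 900 μL = 1000 μL total → factor 1000/100 = 10
Step 2: 200 μL brought to 1600 μL → factor 1600/200 = 8
Step 3: 10 μL brought to 200 μL → factor 200/10 = 20
Step 4: 20 μL + 480 μL = 500 μL total → factor 500/20 = 25
Step 5: 125 μL brought to 0.625 mL → factor 625/125 = 5
Dilution factor to tube 3 = 1600; to tube 5 = 2 × 10^5
[tube 3]/[tube 5] = (factor to tube 5)/(factor to tube 3) = 2 × 10^5/1600 = 125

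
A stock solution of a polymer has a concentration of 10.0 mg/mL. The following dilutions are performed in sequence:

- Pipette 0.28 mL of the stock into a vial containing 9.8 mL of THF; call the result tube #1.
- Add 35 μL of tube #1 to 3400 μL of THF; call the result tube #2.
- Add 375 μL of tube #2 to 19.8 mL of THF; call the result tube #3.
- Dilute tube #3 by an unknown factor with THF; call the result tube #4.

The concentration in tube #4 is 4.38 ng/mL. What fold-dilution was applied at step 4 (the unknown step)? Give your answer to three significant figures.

Step 1: 0.28 mL + 9.8 mL = 10.08 mL total → factor 10.08/0.28 = 36
Step 2: 35 μL + 3400 μL = 3435 μL total → factor 3435/35 = 98.143
Step 3: 375 μL + 19.8 mL = 20175 μL total → factor 20175/375 = 53.8
Step 4: unknown factor x
Product of known-step factors = 1.9008 × 10^5
Overall factor = 10.0 mg/mL / (4.38 ng/mL) = 2.2831 × 10^6
x = 2.2831 × 10^6 / 1.9008 × 10^5 = 12.0

12.0-fold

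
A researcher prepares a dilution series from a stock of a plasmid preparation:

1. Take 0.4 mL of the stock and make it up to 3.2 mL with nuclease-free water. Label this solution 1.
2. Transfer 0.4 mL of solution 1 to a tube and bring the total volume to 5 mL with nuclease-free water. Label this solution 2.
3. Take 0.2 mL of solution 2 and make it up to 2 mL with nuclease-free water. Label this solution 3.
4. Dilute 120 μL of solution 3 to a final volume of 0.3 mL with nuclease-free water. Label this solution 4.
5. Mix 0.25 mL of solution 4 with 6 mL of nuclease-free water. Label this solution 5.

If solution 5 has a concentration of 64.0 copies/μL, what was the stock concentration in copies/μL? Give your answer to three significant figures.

4.00 × 10^6 copies/μL

Step 1: 0.4 mL brought to 3.2 mL → factor 3.2/0.4 = 8
Step 2: 0.4 mL brought to 5 mL → factor 5/0.4 = 12.5
Step 3: 0.2 mL brought to 2 mL → factor 2/0.2 = 10
Step 4: 120 μL brought to 0.3 mL → factor 300/120 = 2.5
Step 5: 0.25 mL + 6 mL = 6.25 mL total → factor 6.25/0.25 = 25
Overall dilution factor = 8 × 12.5 × 10 × 2.5 × 25 = 62500
Stock = 64.0 copies/μL × 62500 = 4.00 × 10^6 copies/μL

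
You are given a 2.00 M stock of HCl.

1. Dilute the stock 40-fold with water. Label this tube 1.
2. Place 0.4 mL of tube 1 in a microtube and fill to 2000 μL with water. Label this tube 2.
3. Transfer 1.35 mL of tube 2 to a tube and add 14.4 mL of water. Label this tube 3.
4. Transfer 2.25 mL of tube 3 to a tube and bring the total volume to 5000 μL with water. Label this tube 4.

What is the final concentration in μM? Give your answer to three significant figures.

Step 1: 40-fold → factor 40
Step 2: 0.4 mL brought to 2000 μL → factor 2/0.4 = 5
Step 3: 1.35 mL + 14.4 mL = 15.75 mL total → factor 15.75/1.35 = 11.667
Step 4: 2.25 mL brought to 5000 μL → factor 5/2.25 = 2.2222
Overall dilution factor = 40 × 5 × 11.667 × 2.2222 = 5185.2
Final = 2.00 M / 5185.2 = 0.0003857 M = 386 μM

386 μM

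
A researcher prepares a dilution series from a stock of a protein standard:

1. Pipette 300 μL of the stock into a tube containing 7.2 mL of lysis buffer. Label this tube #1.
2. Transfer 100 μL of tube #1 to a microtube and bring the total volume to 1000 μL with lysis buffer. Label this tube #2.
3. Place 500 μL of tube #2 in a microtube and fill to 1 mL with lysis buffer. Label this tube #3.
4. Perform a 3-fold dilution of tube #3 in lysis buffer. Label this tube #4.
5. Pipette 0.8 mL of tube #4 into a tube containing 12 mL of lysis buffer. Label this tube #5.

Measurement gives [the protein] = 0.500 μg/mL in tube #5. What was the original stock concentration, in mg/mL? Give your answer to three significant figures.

Step 1: 300 μL + 7.2 mL = 7500 μL total → factor 7500/300 = 25
Step 2: 100 μL brought to 1000 μL → factor 1000/100 = 10
Step 3: 500 μL brought to 1 mL → factor 1000/500 = 2
Step 4: 3-fold → factor 3
Step 5: 0.8 mL + 12 mL = 12.8 mL total → factor 12.8/0.8 = 16
Overall dilution factor = 25 × 10 × 2 × 3 × 16 = 24000
Stock = 0.500 μg/mL × 24000 = 1.200 × 10^4 μg/mL = 12.0 mg/mL

12.0 mg/mL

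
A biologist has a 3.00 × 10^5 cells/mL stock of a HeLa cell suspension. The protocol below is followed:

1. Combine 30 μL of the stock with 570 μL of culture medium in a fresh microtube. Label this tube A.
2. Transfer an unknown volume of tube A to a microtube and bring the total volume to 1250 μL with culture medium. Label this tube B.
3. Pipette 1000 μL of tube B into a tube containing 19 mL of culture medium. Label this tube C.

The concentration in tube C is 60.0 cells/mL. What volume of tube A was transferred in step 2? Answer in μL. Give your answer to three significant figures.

Step 1: 30 μL + 570 μL = 600 μL total → factor 600/30 = 20
Step 2: v brought to 1250 μL → factor = 1250 μL/v
Step 3: 1000 μL + 19 mL = 20000 μL total → factor 20000/1000 = 20
Product of known-step factors = 400
Overall factor = 3.00 × 10^5 cells/mL / (60.0 cells/mL) = 5000
Step-2 factor = 5000 / 400 = 12.5
v = 1250 μL / 12.5 = 100 μL

100 μL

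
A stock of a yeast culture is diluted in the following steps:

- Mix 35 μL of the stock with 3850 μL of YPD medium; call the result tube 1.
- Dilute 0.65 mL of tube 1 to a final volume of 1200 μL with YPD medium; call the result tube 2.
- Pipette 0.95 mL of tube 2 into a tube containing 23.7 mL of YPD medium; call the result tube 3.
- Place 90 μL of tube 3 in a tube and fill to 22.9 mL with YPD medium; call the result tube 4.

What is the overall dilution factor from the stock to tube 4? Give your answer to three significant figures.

1.35 × 10^6

Step 1: 35 μL + 3850 μL = 3885 μL total → factor 3885/35 = 111
Step 2: 0.65 mL brought to 1200 μL → factor 1.2/0.65 = 1.8462
Step 3: 0.95 mL + 23.7 mL = 24.65 mL total → factor 24.65/0.95 = 25.947
Step 4: 90 μL brought to 22.9 mL → factor 22900/90 = 254.44
Overall dilution factor = 111 × 1.8462 × 25.947 × 254.44 = 1.3529 × 10^6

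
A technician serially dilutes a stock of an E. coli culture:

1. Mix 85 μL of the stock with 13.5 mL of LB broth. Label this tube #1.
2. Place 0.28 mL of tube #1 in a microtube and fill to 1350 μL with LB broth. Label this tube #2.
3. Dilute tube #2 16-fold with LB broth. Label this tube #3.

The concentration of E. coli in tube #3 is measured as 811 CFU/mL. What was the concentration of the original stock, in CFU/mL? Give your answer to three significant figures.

1.00 × 10^7 CFU/mL

Step 1: 85 μL + 13.5 mL = 13585 μL total → factor 13585/85 = 159.82
Step 2: 0.28 mL brought to 1350 μL → factor 1.35/0.28 = 4.8214
Step 3: 16-fold → factor 16
Overall dilution factor = 159.82 × 4.8214 × 16 = 12329
Stock = 811 CFU/mL × 12329 = 1.00 × 10^7 CFU/mL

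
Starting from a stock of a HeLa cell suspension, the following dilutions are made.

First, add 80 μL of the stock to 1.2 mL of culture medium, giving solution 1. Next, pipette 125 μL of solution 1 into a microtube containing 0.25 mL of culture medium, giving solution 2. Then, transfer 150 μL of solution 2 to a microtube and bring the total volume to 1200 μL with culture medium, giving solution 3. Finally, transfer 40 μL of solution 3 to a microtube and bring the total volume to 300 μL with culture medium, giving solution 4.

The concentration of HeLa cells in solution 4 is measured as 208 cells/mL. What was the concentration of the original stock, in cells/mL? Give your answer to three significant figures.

Step 1: 80 μL + 1.2 mL = 1280 μL total → factor 1280/80 = 16
Step 2: 125 μL + 0.25 mL = 375 μL total → factor 375/125 = 3
Step 3: 150 μL brought to 1200 μL → factor 1200/150 = 8
Step 4: 40 μL brought to 300 μL → factor 300/40 = 7.5
Overall dilution factor = 16 × 3 × 8 × 7.5 = 2880
Stock = 208 cells/mL × 2880 = 5.99 × 10^5 cells/mL

5.99 × 10^5 cells/mL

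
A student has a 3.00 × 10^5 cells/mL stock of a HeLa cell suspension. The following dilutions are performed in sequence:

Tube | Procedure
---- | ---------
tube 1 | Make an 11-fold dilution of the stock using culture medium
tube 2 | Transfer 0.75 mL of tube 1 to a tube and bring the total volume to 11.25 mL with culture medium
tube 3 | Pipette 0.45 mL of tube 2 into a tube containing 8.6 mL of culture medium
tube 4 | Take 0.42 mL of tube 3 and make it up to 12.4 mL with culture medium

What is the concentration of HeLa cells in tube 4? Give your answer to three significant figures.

Step 1: 11-fold → factor 11
Step 2: 0.75 mL brought to 11.25 mL → factor 11.25/0.75 = 15
Step 3: 0.45 mL + 8.6 mL = 9.05 mL total → factor 9.05/0.45 = 20.111
Step 4: 0.42 mL brought to 12.4 mL → factor 12.4/0.42 = 29.524
Overall dilution factor = 11 × 15 × 20.111 × 29.524 = 97970
Final = 3.00 × 10^5 cells/mL / 97970 = 3.06 cells/mL

3.06 cells/mL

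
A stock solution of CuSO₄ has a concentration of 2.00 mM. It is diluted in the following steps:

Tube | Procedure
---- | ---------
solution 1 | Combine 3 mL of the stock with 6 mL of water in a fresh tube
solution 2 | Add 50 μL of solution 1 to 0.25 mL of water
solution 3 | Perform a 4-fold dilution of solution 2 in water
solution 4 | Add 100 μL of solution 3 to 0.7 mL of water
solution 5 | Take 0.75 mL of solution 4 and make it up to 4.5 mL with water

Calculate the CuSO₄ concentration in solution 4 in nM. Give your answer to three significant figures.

Step 1: 3 mL + 6 mL = 9 mL total → factor 9/3 = 3
Step 2: 50 μL + 0.25 mL = 300 μL total → factor 300/50 = 6
Step 3: 4-fold → factor 4
Step 4: 100 μL + 0.7 mL = 800 μL total → factor 800/100 = 8
Dilution factor through solution 4 = 3 × 6 × 4 × 8 = 576
[solution 4] = 2.00 mM / 576 = 0.003472 mM = 3.47 × 10^3 nM

3.47 × 10^3 nM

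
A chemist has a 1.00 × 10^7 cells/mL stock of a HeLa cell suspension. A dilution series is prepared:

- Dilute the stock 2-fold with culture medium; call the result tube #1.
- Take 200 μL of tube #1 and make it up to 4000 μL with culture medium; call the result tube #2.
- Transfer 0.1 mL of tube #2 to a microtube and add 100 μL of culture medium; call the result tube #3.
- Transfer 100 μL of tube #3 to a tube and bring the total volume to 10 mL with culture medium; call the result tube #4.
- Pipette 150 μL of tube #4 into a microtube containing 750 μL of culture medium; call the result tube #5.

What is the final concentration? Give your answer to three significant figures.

Step 1: 2-fold → factor 2
Step 2: 200 μL brought to 4000 μL → factor 4000/200 = 20
Step 3: 0.1 mL + 100 μL = 0.2 mL total → factor 0.2/0.1 = 2
Step 4: 100 μL brought to 10 mL → factor 10000/100 = 100
Step 5: 150 μL + 750 μL = 900 μL total → factor 900/150 = 6
Overall dilution factor = 2 × 20 × 2 × 100 × 6 = 48000
Final = 1.00 × 10^7 cells/mL / 48000 = 208 cells/mL

208 cells/mL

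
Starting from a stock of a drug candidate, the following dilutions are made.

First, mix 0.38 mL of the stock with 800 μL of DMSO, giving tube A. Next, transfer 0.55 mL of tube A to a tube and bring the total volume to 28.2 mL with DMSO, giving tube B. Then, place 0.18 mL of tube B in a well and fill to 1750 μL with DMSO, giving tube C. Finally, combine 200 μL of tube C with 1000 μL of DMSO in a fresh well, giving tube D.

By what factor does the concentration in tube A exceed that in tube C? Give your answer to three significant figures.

Step 1: 0.38 mL + 800 μL = 1.18 mL total → factor 1.18/0.38 = 3.1053
Step 2: 0.55 mL brought to 28.2 mL → factor 28.2/0.55 = 51.273
Step 3: 0.18 mL brought to 1750 μL → factor 1.75/0.18 = 9.7222
Dilution factor to tube A = 3.1053; to tube C = 1547.9
[tube A]/[tube C] = (factor to tube C)/(factor to tube A) = 1547.9/3.1053 = 498

498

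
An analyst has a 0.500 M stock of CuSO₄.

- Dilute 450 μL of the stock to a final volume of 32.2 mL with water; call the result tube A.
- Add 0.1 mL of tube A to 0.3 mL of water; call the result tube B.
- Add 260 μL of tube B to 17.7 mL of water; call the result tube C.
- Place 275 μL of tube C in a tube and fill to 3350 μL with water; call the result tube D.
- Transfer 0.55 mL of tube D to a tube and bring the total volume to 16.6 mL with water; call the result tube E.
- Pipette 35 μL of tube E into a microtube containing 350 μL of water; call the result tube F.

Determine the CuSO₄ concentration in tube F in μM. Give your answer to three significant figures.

0.00625 μM

Step 1: 450 μL brought to 32.2 mL → factor 32200/450 = 71.556
Step 2: 0.1 mL + 0.3 mL = 0.4 mL total → factor 0.4/0.1 = 4
Step 3: 260 μL + 17.7 mL = 17960 μL total → factor 17960/260 = 69.077
Step 4: 275 μL brought to 3350 μL → factor 3350/275 = 12.182
Step 5: 0.55 mL brought to 16.6 mL → factor 16.6/0.55 = 30.182
Step 6: 35 μL + 350 μL = 385 μL total → factor 385/35 = 11
Overall dilution factor = 71.556 × 4 × 69.077 × 12.182 × 30.182 × 11 = 7.9963 × 10^7
Final = 0.500 M / 7.9963 × 10^7 = 6.253 × 10^-9 M = 0.00625 μM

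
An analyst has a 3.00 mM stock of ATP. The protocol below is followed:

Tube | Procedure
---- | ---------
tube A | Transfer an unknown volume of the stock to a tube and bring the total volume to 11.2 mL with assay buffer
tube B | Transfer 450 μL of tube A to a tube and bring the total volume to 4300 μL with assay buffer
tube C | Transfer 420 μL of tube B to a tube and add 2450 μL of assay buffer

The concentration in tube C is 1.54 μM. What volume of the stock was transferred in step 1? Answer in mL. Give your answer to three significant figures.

0.375 mL

Step 1: v brought to 11.2 mL → factor = 11.2 mL/v
Step 2: 450 μL brought to 4300 μL → factor 4300/450 = 9.5556
Step 3: 420 μL + 2450 μL = 2870 μL total → factor 2870/420 = 6.8333
Product of known-step factors = 65.296
Overall factor = 3.00 mM / (1.54 μM) = 1948.1
Step-1 factor = 1948.1 / 65.296 = 29.834
v = 11.2 mL / 29.834 = 0.375 mL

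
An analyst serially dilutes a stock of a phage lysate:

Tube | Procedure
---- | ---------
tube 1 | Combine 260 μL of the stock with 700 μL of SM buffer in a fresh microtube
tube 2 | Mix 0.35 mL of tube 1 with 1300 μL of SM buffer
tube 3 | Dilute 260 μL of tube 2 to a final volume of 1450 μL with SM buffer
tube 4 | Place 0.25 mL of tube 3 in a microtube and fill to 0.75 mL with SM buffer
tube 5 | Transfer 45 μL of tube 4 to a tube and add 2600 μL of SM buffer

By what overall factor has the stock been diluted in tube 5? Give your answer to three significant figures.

1.71 × 10^4

Step 1: 260 μL + 700 μL = 960 μL total → factor 960/260 = 3.6923
Step 2: 0.35 mL + 1300 μL = 1.65 mL total → factor 1.65/0.35 = 4.7143
Step 3: 260 μL brought to 1450 μL → factor 1450/260 = 5.5769
Step 4: 0.25 mL brought to 0.75 mL → factor 0.75/0.25 = 3
Step 5: 45 μL + 2600 μL = 2645 μL total → factor 2645/45 = 58.778
Overall dilution factor = 3.6923 × 4.7143 × 5.5769 × 3 × 58.778 = 17118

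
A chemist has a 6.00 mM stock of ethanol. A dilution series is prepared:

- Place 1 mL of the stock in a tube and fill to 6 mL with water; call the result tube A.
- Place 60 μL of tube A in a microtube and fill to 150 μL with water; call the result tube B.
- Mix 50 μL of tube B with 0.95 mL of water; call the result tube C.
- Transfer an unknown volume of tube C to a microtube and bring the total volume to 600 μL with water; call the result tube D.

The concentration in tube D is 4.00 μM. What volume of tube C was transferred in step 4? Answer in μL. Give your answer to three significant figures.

120 μL

Step 1: 1 mL brought to 6 mL → factor 6/1 = 6
Step 2: 60 μL brought to 150 μL → factor 150/60 = 2.5
Step 3: 50 μL + 0.95 mL = 1000 μL total → factor 1000/50 = 20
Step 4: v brought to 600 μL → factor = 600 μL/v
Product of known-step factors = 300
Overall factor = 6.00 mM / (4.00 μM) = 1500
Step-4 factor = 1500 / 300 = 5
v = 600 μL / 5 = 120 μL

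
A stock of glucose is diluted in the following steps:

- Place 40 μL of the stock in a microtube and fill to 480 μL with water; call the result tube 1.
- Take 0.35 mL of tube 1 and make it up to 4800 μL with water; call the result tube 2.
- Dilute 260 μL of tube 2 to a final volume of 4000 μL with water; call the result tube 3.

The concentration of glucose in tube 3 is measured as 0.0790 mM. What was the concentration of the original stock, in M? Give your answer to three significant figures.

0.200 M

Step 1: 40 μL brought to 480 μL → factor 480/40 = 12
Step 2: 0.35 mL brought to 4800 μL → factor 4.8/0.35 = 13.714
Step 3: 260 μL brought to 4000 μL → factor 4000/260 = 15.385
Overall dilution factor = 12 × 13.714 × 15.385 = 2531.9
Stock = 0.0790 mM × 2531.9 = 200.0 mM = 0.200 M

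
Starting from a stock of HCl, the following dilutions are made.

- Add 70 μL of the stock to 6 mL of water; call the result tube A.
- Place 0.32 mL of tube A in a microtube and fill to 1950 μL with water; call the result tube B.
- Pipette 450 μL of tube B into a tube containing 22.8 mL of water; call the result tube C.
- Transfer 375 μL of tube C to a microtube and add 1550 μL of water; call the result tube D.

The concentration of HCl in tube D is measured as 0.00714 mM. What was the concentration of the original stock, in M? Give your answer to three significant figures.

Step 1: 70 μL + 6 mL = 6070 μL total → factor 6070/70 = 86.714
Step 2: 0.32 mL brought to 1950 μL → factor 1.95/0.32 = 6.0938
Step 3: 450 μL + 22.8 mL = 23250 μL total → factor 23250/450 = 51.667
Step 4: 375 μL + 1550 μL = 1925 μL total → factor 1925/375 = 5.1333
Overall dilution factor = 86.714 × 6.0938 × 51.667 × 5.1333 = 1.4015 × 10^5
Stock = 0.00714 mM × 1.4015 × 10^5 = 1001 mM = 1.00 M

1.00 M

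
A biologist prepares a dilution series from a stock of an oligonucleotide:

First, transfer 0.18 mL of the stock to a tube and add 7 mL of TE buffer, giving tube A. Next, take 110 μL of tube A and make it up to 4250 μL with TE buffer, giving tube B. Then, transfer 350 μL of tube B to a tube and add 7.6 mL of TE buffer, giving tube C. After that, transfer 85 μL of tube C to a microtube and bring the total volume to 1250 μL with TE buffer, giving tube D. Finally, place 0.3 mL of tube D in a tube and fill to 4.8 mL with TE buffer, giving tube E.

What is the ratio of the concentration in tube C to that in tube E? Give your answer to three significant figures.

235

Step 1: 0.18 mL + 7 mL = 7.18 mL total → factor 7.18/0.18 = 39.889
Step 2: 110 μL brought to 4250 μL → factor 4250/110 = 38.636
Step 3: 350 μL + 7.6 mL = 7950 μL total → factor 7950/350 = 22.714
Step 4: 85 μL brought to 1250 μL → factor 1250/85 = 14.706
Step 5: 0.3 mL brought to 4.8 mL → factor 4.8/0.3 = 16
Dilution factor to tube C = 35006; to tube E = 8.2368 × 10^6
[tube C]/[tube E] = (factor to tube E)/(factor to tube C) = 8.2368 × 10^6/35006 = 235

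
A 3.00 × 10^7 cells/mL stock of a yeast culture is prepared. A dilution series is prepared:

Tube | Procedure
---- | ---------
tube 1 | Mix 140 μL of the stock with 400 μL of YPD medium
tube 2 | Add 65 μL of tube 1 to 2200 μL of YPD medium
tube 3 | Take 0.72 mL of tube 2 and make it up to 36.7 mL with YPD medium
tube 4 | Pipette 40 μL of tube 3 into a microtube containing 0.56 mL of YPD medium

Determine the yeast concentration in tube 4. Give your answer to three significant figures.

Step 1: 140 μL + 400 μL = 540 μL total → factor 540/140 = 3.8571
Step 2: 65 μL + 2200 μL = 2265 μL total → factor 2265/65 = 34.846
Step 3: 0.72 mL brought to 36.7 mL → factor 36.7/0.72 = 50.972
Step 4: 40 μL + 0.56 mL = 600 μL total → factor 600/40 = 15
Overall dilution factor = 3.8571 × 34.846 × 50.972 × 15 = 1.0277 × 10^5
Final = 3.00 × 10^7 cells/mL / 1.0277 × 10^5 = 292 cells/mL

292 cells/mL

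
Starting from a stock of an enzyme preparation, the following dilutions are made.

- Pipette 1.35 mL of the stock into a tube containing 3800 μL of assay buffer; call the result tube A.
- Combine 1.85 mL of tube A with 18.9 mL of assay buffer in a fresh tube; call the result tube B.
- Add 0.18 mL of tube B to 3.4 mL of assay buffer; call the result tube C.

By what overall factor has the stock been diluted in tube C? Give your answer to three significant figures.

Step 1: 1.35 mL + 3800 μL = 5.15 mL total → factor 5.15/1.35 = 3.8148
Step 2: 1.85 mL + 18.9 mL = 20.75 mL total → factor 20.75/1.85 = 11.216
Step 3: 0.18 mL + 3.4 mL = 3.58 mL total → factor 3.58/0.18 = 19.889
Overall dilution factor = 3.8148 × 11.216 × 19.889 = 851

851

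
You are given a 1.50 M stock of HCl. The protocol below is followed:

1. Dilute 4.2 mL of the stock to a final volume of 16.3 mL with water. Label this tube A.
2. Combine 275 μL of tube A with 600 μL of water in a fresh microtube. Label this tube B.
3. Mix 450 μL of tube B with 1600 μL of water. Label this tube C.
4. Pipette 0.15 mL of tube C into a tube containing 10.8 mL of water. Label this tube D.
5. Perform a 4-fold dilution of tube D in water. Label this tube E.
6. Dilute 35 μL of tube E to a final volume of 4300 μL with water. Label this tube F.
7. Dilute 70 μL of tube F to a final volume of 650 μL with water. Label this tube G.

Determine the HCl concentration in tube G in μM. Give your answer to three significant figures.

Step 1: 4.2 mL brought to 16.3 mL → factor 16.3/4.2 = 3.881
Step 2: 275 μL + 600 μL = 875 μL total → factor 875/275 = 3.1818
Step 3: 450 μL + 1600 μL = 2050 μL total → factor 2050/450 = 4.5556
Step 4: 0.15 mL + 10.8 mL = 10.95 mL total → factor 10.95/0.15 = 73
Step 5: 4-fold → factor 4
Step 6: 35 μL brought to 4300 μL → factor 4300/35 = 122.86
Step 7: 70 μL brought to 650 μL → factor 650/70 = 9.2857
Overall dilution factor = 3.881 × 3.1818 × 4.5556 × 73 × 4 × 122.86 × 9.2857 = 1.8739 × 10^7
Final = 1.50 M / 1.8739 × 10^7 = 8.005 × 10^-8 M = 0.0800 μM

0.0800 μM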